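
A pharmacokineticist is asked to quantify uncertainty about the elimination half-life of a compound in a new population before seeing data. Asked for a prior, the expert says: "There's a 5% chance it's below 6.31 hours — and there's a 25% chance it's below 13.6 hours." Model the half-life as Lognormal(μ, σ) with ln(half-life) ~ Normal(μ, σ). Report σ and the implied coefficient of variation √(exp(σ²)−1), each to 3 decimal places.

If T ~ Lognormal(μ,σ) then ln T ~ Normal(μ,σ), so the p-quantile of ln T is μ + z_p·σ.
ln(6.31) = 1.842 and ln(13.6) = 2.61; z_{0.05} = -1.645, z_{0.25} = -0.6745.
σ = (2.61 − 1.842)/(-0.6745 − (-1.645)) = 0.791.
μ = 1.842 − (-1.645)·0.791 = 3.144.
CV = √(exp(σ²)−1) = √(exp(0.6263)−1) = 0.933.

σ ≈ 0.791, CV ≈ 0.933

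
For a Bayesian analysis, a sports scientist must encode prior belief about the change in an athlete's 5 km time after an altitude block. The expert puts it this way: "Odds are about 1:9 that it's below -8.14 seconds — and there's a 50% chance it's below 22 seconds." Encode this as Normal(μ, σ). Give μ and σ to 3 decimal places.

The p-quantile of Normal(μ,σ) is μ + z_p·σ, with z_{0.1} = -1.282 and z_{0.5} = 0.
Eliminate σ: μ = (z₂·x₁ − z₁·x₂)/(z₂ − z₁) = (0·-8.14 − (-1.282)·22)/1.282 = 22.000.
Then σ = (x₂ − x₁)/(z₂ − z₁) = (22 − -8.14)/1.282 = 23.518.

μ = 22.000, σ = 23.518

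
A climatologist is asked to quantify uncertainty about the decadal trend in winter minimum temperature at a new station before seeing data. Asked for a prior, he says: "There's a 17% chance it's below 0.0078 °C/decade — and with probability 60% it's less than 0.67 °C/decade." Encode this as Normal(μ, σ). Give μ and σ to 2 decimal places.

For Normal(μ,σ), the p-quantile is μ + z_p·σ. Here z_{0.17} = -0.9542, z_{0.6} = 0.2533.
So 0.0078 = μ − 0.9542σ and 0.67 = μ + 0.2533σ.
Subtracting: σ = (0.67 − 0.0078)/(0.2533 − (-0.9542)) = 0.55.
Then μ = 0.0078 − (-0.9542)·0.55 = 0.53.

μ = 0.53, σ = 0.55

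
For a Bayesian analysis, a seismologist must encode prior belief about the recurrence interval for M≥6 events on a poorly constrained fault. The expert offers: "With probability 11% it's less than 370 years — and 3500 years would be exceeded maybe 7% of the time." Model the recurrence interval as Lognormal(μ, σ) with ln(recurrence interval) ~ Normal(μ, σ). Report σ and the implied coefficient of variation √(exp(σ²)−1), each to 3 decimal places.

If T ~ Lognormal(μ,σ) then ln T ~ Normal(μ,σ), so the p-quantile of ln T is μ + z_p·σ.
ln(370) = 5.914 and ln(3500) = 8.161; z_{0.11} = -1.227, z_{0.93} = 1.476.
σ = (8.161 − 5.914)/(1.476 − (-1.227)) = 0.832.
μ = 5.914 − (-1.227)·0.832 = 6.933.
CV = √(exp(σ²)−1) = √(exp(0.6914)−1) = 0.998.

σ ≈ 0.832, CV ≈ 0.998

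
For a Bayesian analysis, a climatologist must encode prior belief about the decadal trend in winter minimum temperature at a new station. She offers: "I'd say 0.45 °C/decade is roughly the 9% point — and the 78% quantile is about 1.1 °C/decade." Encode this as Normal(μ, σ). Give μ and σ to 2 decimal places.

The p-quantile of Normal(μ,σ) is μ + z_p·σ, with z_{0.09} = -1.341 and z_{0.78} = 0.7722.
Eliminate σ: μ = (z₂·x₁ − z₁·x₂)/(z₂ − z₁) = (0.7722·0.45 − (-1.341)·1.1)/2.113 = 0.86.
Then σ = (x₂ − x₁)/(z₂ − z₁) = (1.1 − 0.45)/2.113 = 0.31.

μ = 0.86, σ = 0.31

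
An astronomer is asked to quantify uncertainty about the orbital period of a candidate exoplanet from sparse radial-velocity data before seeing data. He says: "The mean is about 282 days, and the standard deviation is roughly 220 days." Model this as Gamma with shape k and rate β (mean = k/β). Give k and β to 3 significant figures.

k ≈ 1.64, β ≈ 0.00583

For Gamma(k, rate β): mean = k/β, variance = k/β², so CV = 1/√k.
CV = SD/mean = 220/282 = 0.7801, hence k = 1/CV² = 1.64.
Then β = k/mean = 1.64/282 = 0.00583.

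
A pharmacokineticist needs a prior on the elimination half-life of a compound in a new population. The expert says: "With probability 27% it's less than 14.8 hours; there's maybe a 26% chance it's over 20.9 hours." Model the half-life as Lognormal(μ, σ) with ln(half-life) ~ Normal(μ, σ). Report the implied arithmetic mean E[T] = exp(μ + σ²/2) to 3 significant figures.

E[T] ≈ 18.2 hours

If T ~ Lognormal(μ,σ) then ln T ~ Normal(μ,σ), so the p-quantile of ln T is μ + z_p·σ.
ln(14.8) = 2.695 and ln(20.9) = 3.04; z_{0.27} = -0.6128, z_{0.74} = 0.6433.
σ = (3.04 − 2.695)/(0.6433 − (-0.6128)) = 0.275.
μ = 2.695 − (-0.6128)·0.275 = 2.863.
E[T] = exp(μ + σ²/2) = exp(2.863 + 0.0377) = 18.2 hours.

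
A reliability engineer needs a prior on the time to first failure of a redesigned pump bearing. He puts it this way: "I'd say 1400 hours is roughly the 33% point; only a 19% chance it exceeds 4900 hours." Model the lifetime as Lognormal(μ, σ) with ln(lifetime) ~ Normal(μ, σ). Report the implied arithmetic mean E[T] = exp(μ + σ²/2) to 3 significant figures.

If T ~ Lognormal(μ,σ) then ln T ~ Normal(μ,σ), so the p-quantile of ln T is μ + z_p·σ.
ln(1400) = 7.244 and ln(4900) = 8.497; z_{0.33} = -0.4399, z_{0.81} = 0.8779.
σ = (8.497 − 7.244)/(0.8779 − (-0.4399)) = 0.951.
μ = 7.244 − (-0.4399)·0.951 = 7.662.
E[T] = exp(μ + σ²/2) = exp(7.662 + 0.4519) = 3340 hours.

E[T] ≈ 3340 hours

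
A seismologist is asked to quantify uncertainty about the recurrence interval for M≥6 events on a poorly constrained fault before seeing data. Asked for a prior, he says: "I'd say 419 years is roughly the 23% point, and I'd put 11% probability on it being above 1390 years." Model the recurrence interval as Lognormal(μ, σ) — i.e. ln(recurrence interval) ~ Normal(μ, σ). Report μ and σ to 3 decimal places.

If T ~ Lognormal(μ,σ) then ln T ~ Normal(μ,σ), so the p-quantile of ln T is μ + z_p·σ.
ln(419) = 6.038 and ln(1390) = 7.237; z_{0.23} = -0.7388, z_{0.89} = 1.227.
σ = (7.237 − 6.038)/(1.227 − (-0.7388)) = 0.610.
μ = 6.038 − (-0.7388)·0.610 = 6.489.

μ ≈ 6.489, σ ≈ 0.610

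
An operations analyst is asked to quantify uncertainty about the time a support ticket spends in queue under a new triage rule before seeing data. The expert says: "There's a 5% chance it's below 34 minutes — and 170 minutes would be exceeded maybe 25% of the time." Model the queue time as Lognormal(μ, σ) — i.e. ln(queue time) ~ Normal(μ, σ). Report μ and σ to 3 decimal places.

μ ≈ 4.668, σ ≈ 0.694

If T ~ Lognormal(μ,σ) then ln T ~ Normal(μ,σ), so the p-quantile of ln T is μ + z_p·σ.
ln(34) = 3.526 and ln(170) = 5.136; z_{0.05} = -1.645, z_{0.75} = 0.6745.
σ = (5.136 − 3.526)/(0.6745 − (-1.645)) = 0.694.
μ = 3.526 − (-1.645)·0.694 = 4.668.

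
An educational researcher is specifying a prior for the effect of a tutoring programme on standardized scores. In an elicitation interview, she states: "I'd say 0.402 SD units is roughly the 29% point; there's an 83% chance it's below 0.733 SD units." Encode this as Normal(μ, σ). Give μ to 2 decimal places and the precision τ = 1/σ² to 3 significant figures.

μ = 0.52, τ = 20.7

The p-quantile of Normal(μ,σ) is μ + z_p·σ, with z_{0.29} = -0.5534 and z_{0.83} = 0.9542.
Eliminate σ: μ = (z₂·x₁ − z₁·x₂)/(z₂ − z₁) = (0.9542·0.402 − (-0.5534)·0.733)/1.508 = 0.52.
Then σ = (x₂ − x₁)/(z₂ − z₁) = (0.733 − 0.402)/1.508 = 0.22.
Precision τ = 1/σ² = 1/0.2196² = 20.7.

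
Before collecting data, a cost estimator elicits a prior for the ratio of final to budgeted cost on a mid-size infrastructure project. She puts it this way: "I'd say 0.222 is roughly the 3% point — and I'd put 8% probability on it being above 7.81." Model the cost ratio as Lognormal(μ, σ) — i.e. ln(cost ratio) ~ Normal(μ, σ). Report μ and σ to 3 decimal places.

μ ≈ 0.533, σ ≈ 1.084

If T ~ Lognormal(μ,σ) then ln T ~ Normal(μ,σ), so the p-quantile of ln T is μ + z_p·σ.
ln(0.222) = -1.505 and ln(7.81) = 2.055; z_{0.03} = -1.881, z_{0.92} = 1.405.
σ = (2.055 − -1.505)/(1.405 − (-1.881)) = 1.084.
μ = -1.505 − (-1.881)·1.084 = 0.533.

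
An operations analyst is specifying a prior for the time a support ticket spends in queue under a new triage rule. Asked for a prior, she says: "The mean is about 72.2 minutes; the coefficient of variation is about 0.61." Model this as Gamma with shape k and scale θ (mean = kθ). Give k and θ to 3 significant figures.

k ≈ 2.69, θ ≈ 26.9

For Gamma(k, scale θ): mean = kθ, variance = kθ², so CV = 1/√k.
CV = 0.61, hence k = 1/CV² = 2.69.
Then θ = mean/k = 72.2/2.69 = 26.9.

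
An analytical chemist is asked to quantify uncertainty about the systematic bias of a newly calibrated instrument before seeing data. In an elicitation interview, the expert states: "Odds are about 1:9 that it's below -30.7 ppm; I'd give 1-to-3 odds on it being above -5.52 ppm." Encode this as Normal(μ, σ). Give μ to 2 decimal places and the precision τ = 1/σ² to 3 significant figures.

The p-quantile of Normal(μ,σ) is μ + z_p·σ, with z_{0.1} = -1.282 and z_{0.75} = 0.6745.
Eliminate σ: μ = (z₂·x₁ − z₁·x₂)/(z₂ − z₁) = (0.6745·-30.7 − (-1.282)·-5.52)/1.956 = -14.20.
Then σ = (x₂ − x₁)/(z₂ − z₁) = (-5.52 − -30.7)/1.956 = 12.87.
Precision τ = 1/σ² = 1/12.87² = 0.00603.

μ = -14.20, τ = 0.00603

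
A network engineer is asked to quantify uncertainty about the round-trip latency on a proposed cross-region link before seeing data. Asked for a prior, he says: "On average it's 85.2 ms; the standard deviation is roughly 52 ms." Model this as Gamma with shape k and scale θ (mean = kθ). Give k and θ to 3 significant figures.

k ≈ 2.68, θ ≈ 31.7

For Gamma(k, scale θ): mean = kθ, variance = kθ², so CV = 1/√k.
CV = SD/mean = 52/85.2 = 0.6103, hence k = 1/CV² = 2.68.
Then θ = mean/k = 85.2/2.68 = 31.7.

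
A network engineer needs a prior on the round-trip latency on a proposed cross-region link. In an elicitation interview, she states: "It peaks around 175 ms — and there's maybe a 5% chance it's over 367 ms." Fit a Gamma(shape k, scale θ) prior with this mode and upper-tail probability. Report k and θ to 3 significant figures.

Gamma(k,θ) with k>1 has mode (k−1)θ, so θ = 175/(k−1).
Need P(X < 367) = 0.95 with θ tied to k this way. Start at k = 2, θ = 175: P(X<367) ≈ 0.620.
Too low — raise k to concentrate. Iterating converges to k ≈ 6.04.
Then θ = 175/(6.04−1) ≈ 34.7.

k ≈ 6.04, θ ≈ 34.7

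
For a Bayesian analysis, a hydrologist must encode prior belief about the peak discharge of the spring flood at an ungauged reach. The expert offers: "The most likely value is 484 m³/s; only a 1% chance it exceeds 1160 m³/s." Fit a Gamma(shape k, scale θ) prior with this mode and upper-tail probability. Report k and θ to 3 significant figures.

Gamma(k,θ) with k>1 has mode (k−1)θ, so θ = 484/(k−1).
Need P(X < 1160) = 0.99 with θ tied to k this way. Start at k = 2, θ = 484: P(X<1160) ≈ 0.691.
Too low — raise k to concentrate. Iterating converges to k ≈ 7.2.
Then θ = 484/(7.2−1) ≈ 78.1.

k ≈ 7.2, θ ≈ 78.1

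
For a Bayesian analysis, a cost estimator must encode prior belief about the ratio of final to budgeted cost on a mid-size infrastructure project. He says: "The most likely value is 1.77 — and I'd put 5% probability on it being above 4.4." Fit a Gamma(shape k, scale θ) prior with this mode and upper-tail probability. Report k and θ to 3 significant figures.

Gamma(k,θ) with k>1 has mode (k−1)θ, so θ = 1.77/(k−1).
Need P(X < 4.4) = 0.95 with θ tied to k this way. Start at k = 2, θ = 1.77: P(X<4.4) ≈ 0.710.
Too low — raise k to concentrate. Iterating converges to k ≈ 4.28.
Then θ = 1.77/(4.28−1) ≈ 0.54.

k ≈ 4.28, θ ≈ 0.54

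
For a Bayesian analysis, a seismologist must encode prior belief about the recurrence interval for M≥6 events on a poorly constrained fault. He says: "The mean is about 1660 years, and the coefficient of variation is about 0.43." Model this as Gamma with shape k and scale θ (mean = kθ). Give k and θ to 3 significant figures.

k ≈ 5.41, θ ≈ 307

For Gamma(k, scale θ): mean = kθ, variance = kθ², so CV = 1/√k.
CV = 0.43, hence k = 1/CV² = 5.41.
Then θ = mean/k = 1660/5.41 = 307.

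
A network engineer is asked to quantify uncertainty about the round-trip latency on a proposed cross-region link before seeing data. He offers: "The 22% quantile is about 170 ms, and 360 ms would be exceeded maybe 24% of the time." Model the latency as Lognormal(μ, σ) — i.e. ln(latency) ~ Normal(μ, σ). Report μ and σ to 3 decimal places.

μ ≈ 5.528, σ ≈ 0.507

If T ~ Lognormal(μ,σ) then ln T ~ Normal(μ,σ), so the p-quantile of ln T is μ + z_p·σ.
ln(170) = 5.136 and ln(360) = 5.886; z_{0.22} = -0.7722, z_{0.76} = 0.7063.
σ = (5.886 − 5.136)/(0.7063 − (-0.7722)) = 0.507.
μ = 5.136 − (-0.7722)·0.507 = 5.528.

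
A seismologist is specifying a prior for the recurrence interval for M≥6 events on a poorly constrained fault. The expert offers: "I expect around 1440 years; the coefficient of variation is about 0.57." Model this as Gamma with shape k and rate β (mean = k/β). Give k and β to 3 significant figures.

For Gamma(k, rate β): mean = k/β, variance = k/β², so CV = 1/√k.
CV = 0.57, hence k = 1/CV² = 3.08.
Then β = k/mean = 3.08/1440 = 0.00214.

k ≈ 3.08, β ≈ 0.00214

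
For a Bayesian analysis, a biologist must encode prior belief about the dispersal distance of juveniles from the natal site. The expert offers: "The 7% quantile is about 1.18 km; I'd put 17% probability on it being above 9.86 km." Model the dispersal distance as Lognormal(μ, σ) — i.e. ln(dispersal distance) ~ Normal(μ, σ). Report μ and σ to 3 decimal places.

If T ~ Lognormal(μ,σ) then ln T ~ Normal(μ,σ), so the p-quantile of ln T is μ + z_p·σ.
ln(1.18) = 0.1655 and ln(9.86) = 2.288; z_{0.07} = -1.476, z_{0.83} = 0.9542.
σ = (2.288 − 0.1655)/(0.9542 − (-1.476)) = 0.874.
μ = 0.1655 − (-1.476)·0.874 = 1.455.

μ ≈ 1.455, σ ≈ 0.874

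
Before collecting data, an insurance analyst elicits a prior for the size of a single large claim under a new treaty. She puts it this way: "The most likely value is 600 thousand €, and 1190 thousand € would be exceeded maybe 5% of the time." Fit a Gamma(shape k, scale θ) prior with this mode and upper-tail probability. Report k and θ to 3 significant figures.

Gamma(k,θ) with k>1 has mode (k−1)θ, so θ = 600/(k−1).
Need P(X < 1190) = 0.95 with θ tied to k this way. Start at k = 2, θ = 600: P(X<1190) ≈ 0.589.
Too low — raise k to concentrate. Iterating converges to k ≈ 6.91.
Then θ = 600/(6.91−1) ≈ 101.

k ≈ 6.91, θ ≈ 101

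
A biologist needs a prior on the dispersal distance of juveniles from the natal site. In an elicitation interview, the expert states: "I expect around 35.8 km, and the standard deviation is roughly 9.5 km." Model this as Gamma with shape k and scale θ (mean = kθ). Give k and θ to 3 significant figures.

For Gamma(k, scale θ): mean = kθ, variance = kθ², so CV = 1/√k.
CV = SD/mean = 9.5/35.8 = 0.2654, hence k = 1/CV² = 14.2.
Then θ = mean/k = 35.8/14.2 = 2.52.

k ≈ 14.2, θ ≈ 2.52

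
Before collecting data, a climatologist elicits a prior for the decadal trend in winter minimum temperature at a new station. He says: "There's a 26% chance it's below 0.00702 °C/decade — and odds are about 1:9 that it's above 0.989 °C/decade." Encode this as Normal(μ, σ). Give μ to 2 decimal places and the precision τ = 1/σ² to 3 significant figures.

μ = 0.34, τ = 3.84

The p-quantile of Normal(μ,σ) is μ + z_p·σ, with z_{0.26} = -0.6433 and z_{0.9} = 1.282.
Eliminate σ: μ = (z₂·x₁ − z₁·x₂)/(z₂ − z₁) = (1.282·0.00702 − (-0.6433)·0.989)/1.925 = 0.34.
Then σ = (x₂ − x₁)/(z₂ − z₁) = (0.989 − 0.00702)/1.925 = 0.51.
Precision τ = 1/σ² = 1/0.5101² = 3.84.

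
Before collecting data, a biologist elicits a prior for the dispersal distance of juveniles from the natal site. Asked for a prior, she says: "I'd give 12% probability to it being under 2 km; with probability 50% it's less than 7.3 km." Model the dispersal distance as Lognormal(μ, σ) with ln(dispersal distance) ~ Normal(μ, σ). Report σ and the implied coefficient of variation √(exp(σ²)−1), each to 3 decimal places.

σ ≈ 1.102, CV ≈ 1.539

If T ~ Lognormal(μ,σ) then ln T ~ Normal(μ,σ), so the p-quantile of ln T is μ + z_p·σ.
ln(2) = 0.6931 and ln(7.3) = 1.988; z_{0.12} = -1.175, z_{0.5} = 0.
σ = (1.988 − 0.6931)/(0 − (-1.175)) = 1.102.
μ = 0.6931 − (-1.175)·1.102 = 1.988.
CV = √(exp(σ²)−1) = √(exp(1.2142)−1) = 1.539.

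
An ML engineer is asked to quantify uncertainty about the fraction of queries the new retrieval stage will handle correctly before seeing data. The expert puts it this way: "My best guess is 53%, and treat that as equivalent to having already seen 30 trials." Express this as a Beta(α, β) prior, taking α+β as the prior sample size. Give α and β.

α = 15.9, β = 14.1

Under the effective-sample-size interpretation, Beta(α, β) has prior mean α/(α+β) and prior sample size α+β.
So α+β = 30 and α/(α+β) = 0.53, giving α = 0.53·30 = 15.9 and β = 30 − 15.9 = 14.1.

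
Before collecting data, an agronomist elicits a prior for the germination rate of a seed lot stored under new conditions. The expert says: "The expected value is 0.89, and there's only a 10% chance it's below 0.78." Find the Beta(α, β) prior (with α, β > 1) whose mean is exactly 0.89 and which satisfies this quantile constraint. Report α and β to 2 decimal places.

α ≈ 12.86, β ≈ 1.59

With mean 0.89 fixed, write α = 0.89s, β = 0.11s where s = α+β.
Need P(θ < 0.78) = 0.1 under Beta(0.89s, 0.11s). Normal approximation: (q−m)/√(m(1−m)/s) ≈ z_{0.1} = -1.28, so s ≈ 0.89·0.11·(-1.28)²/(0.78−0.89)² = 13.3.
At s = 13.3: P(θ<0.78) ≈ 0.107. Adjusting to match 0.1 gives s ≈ 14.45.
So α = 0.89·14.45 ≈ 12.86, β = 0.11·14.45 ≈ 1.59.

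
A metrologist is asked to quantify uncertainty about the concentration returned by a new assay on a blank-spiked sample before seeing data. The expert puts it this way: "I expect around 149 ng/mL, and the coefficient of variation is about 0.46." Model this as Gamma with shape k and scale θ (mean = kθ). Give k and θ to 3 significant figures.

k ≈ 4.73, θ ≈ 31.5

For Gamma(k, scale θ): mean = kθ, variance = kθ², so CV = 1/√k.
CV = 0.46, hence k = 1/CV² = 4.73.
Then θ = mean/k = 149/4.73 = 31.5.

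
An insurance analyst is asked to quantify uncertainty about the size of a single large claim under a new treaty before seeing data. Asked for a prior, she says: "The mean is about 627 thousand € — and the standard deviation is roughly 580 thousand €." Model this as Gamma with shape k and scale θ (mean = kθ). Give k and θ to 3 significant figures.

k ≈ 1.17, θ ≈ 537

For Gamma(k, scale θ): mean = kθ, variance = kθ², so CV = 1/√k.
CV = SD/mean = 580/627 = 0.925, hence k = 1/CV² = 1.17.
Then θ = mean/k = 627/1.17 = 537.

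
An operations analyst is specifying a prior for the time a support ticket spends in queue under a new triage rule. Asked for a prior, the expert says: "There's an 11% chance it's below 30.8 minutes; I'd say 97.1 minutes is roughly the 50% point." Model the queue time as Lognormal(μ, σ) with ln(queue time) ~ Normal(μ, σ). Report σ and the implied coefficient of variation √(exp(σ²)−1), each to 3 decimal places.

σ ≈ 0.936, CV ≈ 1.184

If T ~ Lognormal(μ,σ) then ln T ~ Normal(μ,σ), so the p-quantile of ln T is μ + z_p·σ.
ln(30.8) = 3.428 and ln(97.1) = 4.576; z_{0.11} = -1.227, z_{0.5} = 0.
σ = (4.576 − 3.428)/(0 − (-1.227)) = 0.936.
μ = 3.428 − (-1.227)·0.936 = 4.576.
CV = √(exp(σ²)−1) = √(exp(0.8764)−1) = 1.184.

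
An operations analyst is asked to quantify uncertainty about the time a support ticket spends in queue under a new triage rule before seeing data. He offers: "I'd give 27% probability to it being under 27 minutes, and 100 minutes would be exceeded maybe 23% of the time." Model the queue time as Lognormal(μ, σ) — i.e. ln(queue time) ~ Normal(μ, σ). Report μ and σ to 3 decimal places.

If T ~ Lognormal(μ,σ) then ln T ~ Normal(μ,σ), so the p-quantile of ln T is μ + z_p·σ.
ln(27) = 3.296 and ln(100) = 4.605; z_{0.27} = -0.6128, z_{0.77} = 0.7388.
σ = (4.605 − 3.296)/(0.7388 − (-0.6128)) = 0.969.
μ = 3.296 − (-0.6128)·0.969 = 3.889.

μ ≈ 3.889, σ ≈ 0.969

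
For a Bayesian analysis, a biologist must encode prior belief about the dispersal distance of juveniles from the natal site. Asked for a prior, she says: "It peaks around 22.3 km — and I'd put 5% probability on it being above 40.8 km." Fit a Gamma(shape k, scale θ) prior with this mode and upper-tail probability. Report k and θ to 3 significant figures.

k ≈ 8.63, θ ≈ 2.92

Gamma(k,θ) with k>1 has mode (k−1)θ, so θ = 22.3/(k−1).
Need P(X < 40.8) = 0.95 with θ tied to k this way. Start at k = 2, θ = 22.3: P(X<40.8) ≈ 0.546.
Too low — raise k to concentrate. Iterating converges to k ≈ 8.63.
Then θ = 22.3/(8.63−1) ≈ 2.92.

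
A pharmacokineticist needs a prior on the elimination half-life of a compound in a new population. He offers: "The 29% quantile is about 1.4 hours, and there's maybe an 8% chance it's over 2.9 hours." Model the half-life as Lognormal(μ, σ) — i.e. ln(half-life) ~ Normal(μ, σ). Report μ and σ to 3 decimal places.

μ ≈ 0.542, σ ≈ 0.372

If T ~ Lognormal(μ,σ) then ln T ~ Normal(μ,σ), so the p-quantile of ln T is μ + z_p·σ.
ln(1.4) = 0.3365 and ln(2.9) = 1.065; z_{0.29} = -0.5534, z_{0.92} = 1.405.
σ = (1.065 − 0.3365)/(1.405 − (-0.5534)) = 0.372.
μ = 0.3365 − (-0.5534)·0.372 = 0.542.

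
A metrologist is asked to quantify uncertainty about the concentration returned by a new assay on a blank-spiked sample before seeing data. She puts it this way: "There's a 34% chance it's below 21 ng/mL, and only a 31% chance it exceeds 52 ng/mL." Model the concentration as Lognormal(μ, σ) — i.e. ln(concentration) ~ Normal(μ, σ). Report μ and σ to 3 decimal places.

μ ≈ 3.456, σ ≈ 0.998

If T ~ Lognormal(μ,σ) then ln T ~ Normal(μ,σ), so the p-quantile of ln T is μ + z_p·σ.
ln(21) = 3.045 and ln(52) = 3.951; z_{0.34} = -0.4125, z_{0.69} = 0.4959.
σ = (3.951 − 3.045)/(0.4959 − (-0.4125)) = 0.998.
μ = 3.045 − (-0.4125)·0.998 = 3.456.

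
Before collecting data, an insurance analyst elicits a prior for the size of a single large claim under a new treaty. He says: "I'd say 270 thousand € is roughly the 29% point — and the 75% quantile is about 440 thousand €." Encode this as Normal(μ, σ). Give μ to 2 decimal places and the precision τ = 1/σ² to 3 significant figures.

μ = 346.62, τ = 5.22e-05

For Normal(μ,σ), the p-quantile is μ + z_p·σ. Here z_{0.29} = -0.5534, z_{0.75} = 0.6745.
So 270 = μ − 0.5534σ and 440 = μ + 0.6745σ.
Subtracting: σ = (440 − 270)/(0.6745 − (-0.5534)) = 138.45.
Then μ = 270 − (-0.5534)·138.45 = 346.62.
Precision τ = 1/σ² = 1/138.5² = 5.22e-05.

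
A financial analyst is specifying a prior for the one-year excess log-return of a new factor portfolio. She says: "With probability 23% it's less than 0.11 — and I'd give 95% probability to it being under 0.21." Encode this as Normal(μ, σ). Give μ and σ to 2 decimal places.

The p-quantile of Normal(μ,σ) is μ + z_p·σ, with z_{0.23} = -0.7388 and z_{0.95} = 1.645.
Eliminate σ: μ = (z₂·x₁ − z₁·x₂)/(z₂ − z₁) = (1.645·0.11 − (-0.7388)·0.21)/2.384 = 0.14.
Then σ = (x₂ − x₁)/(z₂ − z₁) = (0.21 − 0.11)/2.384 = 0.04.

μ = 0.14, σ = 0.04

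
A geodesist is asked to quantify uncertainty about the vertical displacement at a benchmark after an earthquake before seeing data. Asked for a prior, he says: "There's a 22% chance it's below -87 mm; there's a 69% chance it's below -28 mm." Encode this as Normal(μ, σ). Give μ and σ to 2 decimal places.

For Normal(μ,σ), the p-quantile is μ + z_p·σ. Here z_{0.22} = -0.7722, z_{0.69} = 0.4959.
So -87 = μ − 0.7722σ and -28 = μ + 0.4959σ.
Subtracting: σ = (-28 − -87)/(0.4959 − (-0.7722)) = 46.53.
Then μ = -87 − (-0.7722)·46.53 = -51.07.

μ = -51.07, σ = 46.53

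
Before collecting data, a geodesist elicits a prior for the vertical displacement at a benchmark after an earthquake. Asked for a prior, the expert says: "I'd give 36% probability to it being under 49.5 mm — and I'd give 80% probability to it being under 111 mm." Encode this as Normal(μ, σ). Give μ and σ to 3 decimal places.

For Normal(μ,σ), the p-quantile is μ + z_p·σ. Here z_{0.36} = -0.3585, z_{0.8} = 0.8416.
So 49.5 = μ − 0.3585σ and 111 = μ + 0.8416σ.
Subtracting: σ = (111 − 49.5)/(0.8416 − (-0.3585)) = 51.247.
Then μ = 49.5 − (-0.3585)·51.247 = 67.870.

μ = 67.870, σ = 51.247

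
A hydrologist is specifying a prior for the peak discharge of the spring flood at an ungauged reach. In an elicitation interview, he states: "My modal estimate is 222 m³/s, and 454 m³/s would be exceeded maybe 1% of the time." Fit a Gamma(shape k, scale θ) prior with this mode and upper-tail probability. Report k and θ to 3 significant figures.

k ≈ 10.6, θ ≈ 23.2

Gamma(k,θ) with k>1 has mode (k−1)θ, so θ = 222/(k−1).
Need P(X < 454) = 0.99 with θ tied to k this way. Start at k = 2, θ = 222: P(X<454) ≈ 0.606.
Too low — raise k to concentrate. Iterating converges to k ≈ 10.6.
Then θ = 222/(10.6−1) ≈ 23.2.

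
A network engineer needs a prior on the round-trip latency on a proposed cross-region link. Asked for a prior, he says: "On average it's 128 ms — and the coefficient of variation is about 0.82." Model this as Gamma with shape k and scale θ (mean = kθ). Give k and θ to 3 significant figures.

For Gamma(k, scale θ): mean = kθ, variance = kθ², so CV = 1/√k.
CV = 0.82, hence k = 1/CV² = 1.49.
Then θ = mean/k = 128/1.49 = 86.1.

k ≈ 1.49, θ ≈ 86.1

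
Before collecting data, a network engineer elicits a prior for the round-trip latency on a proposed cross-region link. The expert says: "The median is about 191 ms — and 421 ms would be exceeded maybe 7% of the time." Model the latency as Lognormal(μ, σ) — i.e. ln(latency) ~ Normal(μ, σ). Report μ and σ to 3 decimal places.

μ ≈ 5.252, σ ≈ 0.536

If T ~ Lognormal(μ,σ) then ln T ~ Normal(μ,σ), so the p-quantile of ln T is μ + z_p·σ.
ln(191) = 5.252 and ln(421) = 6.043; z_{0.5} = 0, z_{0.93} = 1.476.
σ = (6.043 − 5.252)/(1.476 − (0)) = 0.536.
μ = 5.252 − (0)·0.536 = 5.252.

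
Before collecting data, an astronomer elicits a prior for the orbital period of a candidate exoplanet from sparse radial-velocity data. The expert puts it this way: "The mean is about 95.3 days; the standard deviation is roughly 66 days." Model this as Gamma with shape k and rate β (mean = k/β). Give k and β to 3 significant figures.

k ≈ 2.08, β ≈ 0.0219

For Gamma(k, rate β): mean = k/β, variance = k/β², so CV = 1/√k.
CV = SD/mean = 66/95.3 = 0.6925, hence k = 1/CV² = 2.08.
Then β = k/mean = 2.08/95.3 = 0.0219.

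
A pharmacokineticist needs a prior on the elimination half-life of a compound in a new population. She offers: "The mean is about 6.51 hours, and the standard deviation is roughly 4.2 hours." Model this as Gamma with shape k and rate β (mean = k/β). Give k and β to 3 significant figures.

k ≈ 2.4, β ≈ 0.369

For Gamma(k, rate β): mean = k/β, variance = k/β², so CV = 1/√k.
CV = SD/mean = 4.2/6.51 = 0.6452, hence k = 1/CV² = 2.4.
Then β = k/mean = 2.4/6.51 = 0.369.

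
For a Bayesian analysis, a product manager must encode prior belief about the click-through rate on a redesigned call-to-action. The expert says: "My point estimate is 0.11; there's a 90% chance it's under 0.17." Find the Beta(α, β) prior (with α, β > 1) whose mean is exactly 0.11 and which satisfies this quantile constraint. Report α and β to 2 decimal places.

α ≈ 5.30, β ≈ 42.91

With mean 0.11 fixed, write α = 0.11s, β = 0.89s where s = α+β.
Need P(θ < 0.17) = 0.9 under Beta(0.11s, 0.89s). Normal approximation: (q−m)/√(m(1−m)/s) ≈ z_{0.9} = 1.28, so s ≈ 0.11·0.89·(1.28)²/(0.17−0.11)² = 44.7.
At s = 44.7: P(θ<0.17) ≈ 0.893. Adjusting to match 0.9 gives s ≈ 48.21.
So α = 0.11·48.21 ≈ 5.30, β = 0.89·48.21 ≈ 42.91.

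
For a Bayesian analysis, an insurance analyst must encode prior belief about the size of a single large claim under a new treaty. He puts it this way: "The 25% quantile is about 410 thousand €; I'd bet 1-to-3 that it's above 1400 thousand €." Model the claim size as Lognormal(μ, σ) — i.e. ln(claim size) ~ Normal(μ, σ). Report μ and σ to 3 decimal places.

If T ~ Lognormal(μ,σ) then ln T ~ Normal(μ,σ), so the p-quantile of ln T is μ + z_p·σ.
ln(410) = 6.016 and ln(1400) = 7.244; z_{0.25} = -0.6745, z_{0.75} = 0.6745.
σ = (7.244 − 6.016)/(0.6745 − (-0.6745)) = 0.910.
μ = 6.016 − (-0.6745)·0.910 = 6.630.

μ ≈ 6.630, σ ≈ 0.910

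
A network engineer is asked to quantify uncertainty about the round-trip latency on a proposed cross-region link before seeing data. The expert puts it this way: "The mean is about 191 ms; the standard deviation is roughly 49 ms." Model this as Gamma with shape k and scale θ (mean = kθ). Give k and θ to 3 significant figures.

For Gamma(k, scale θ): mean = kθ, variance = kθ², so CV = 1/√k.
CV = SD/mean = 49/191 = 0.2565, hence k = 1/CV² = 15.2.
Then θ = mean/k = 191/15.2 = 12.6.

k ≈ 15.2, θ ≈ 12.6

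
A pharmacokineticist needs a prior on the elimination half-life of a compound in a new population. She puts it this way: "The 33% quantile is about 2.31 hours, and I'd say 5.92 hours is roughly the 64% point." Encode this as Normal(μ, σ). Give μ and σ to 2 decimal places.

For Normal(μ,σ), the p-quantile is μ + z_p·σ. Here z_{0.33} = -0.4399, z_{0.64} = 0.3585.
So 2.31 = μ − 0.4399σ and 5.92 = μ + 0.3585σ.
Subtracting: σ = (5.92 − 2.31)/(0.3585 − (-0.4399)) = 4.52.
Then μ = 2.31 − (-0.4399)·4.52 = 4.30.

μ = 4.30, σ = 4.52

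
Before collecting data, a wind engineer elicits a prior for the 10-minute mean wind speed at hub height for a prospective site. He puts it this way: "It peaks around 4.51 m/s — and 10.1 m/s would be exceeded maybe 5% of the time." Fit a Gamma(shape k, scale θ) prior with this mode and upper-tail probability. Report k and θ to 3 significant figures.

k ≈ 5.23, θ ≈ 1.07

Gamma(k,θ) with k>1 has mode (k−1)θ, so θ = 4.51/(k−1).
Need P(X < 10.1) = 0.95 with θ tied to k this way. Start at k = 2, θ = 4.51: P(X<10.1) ≈ 0.655.
Too low — raise k to concentrate. Iterating converges to k ≈ 5.23.
Then θ = 4.51/(5.23−1) ≈ 1.07.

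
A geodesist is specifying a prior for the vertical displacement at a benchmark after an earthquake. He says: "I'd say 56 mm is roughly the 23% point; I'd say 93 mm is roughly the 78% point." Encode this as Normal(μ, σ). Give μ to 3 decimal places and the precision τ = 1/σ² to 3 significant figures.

μ = 74.092, τ = 0.00167

For Normal(μ,σ), the p-quantile is μ + z_p·σ. Here z_{0.23} = -0.7388, z_{0.78} = 0.7722.
So 56 = μ − 0.7388σ and 93 = μ + 0.7722σ.
Subtracting: σ = (93 − 56)/(0.7722 − (-0.7388)) = 24.486.
Then μ = 56 − (-0.7388)·24.486 = 74.092.
Precision τ = 1/σ² = 1/24.49² = 0.00167.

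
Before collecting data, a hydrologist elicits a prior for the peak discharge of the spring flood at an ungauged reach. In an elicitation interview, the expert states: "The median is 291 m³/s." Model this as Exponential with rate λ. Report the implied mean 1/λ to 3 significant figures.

Exponential median = ln 2 / λ, so λ = ln 2 / 291.0 = 0.00238.
Mean = 1/λ = 420 m³/s.

mean ≈ 420 m³/s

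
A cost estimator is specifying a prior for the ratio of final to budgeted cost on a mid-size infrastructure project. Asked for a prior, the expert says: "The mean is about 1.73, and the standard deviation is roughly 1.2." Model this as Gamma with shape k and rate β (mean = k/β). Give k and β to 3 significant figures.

For Gamma(k, rate β): mean = k/β, variance = k/β², so CV = 1/√k.
CV = SD/mean = 1.2/1.73 = 0.6936, hence k = 1/CV² = 2.08.
Then β = k/mean = 2.08/1.73 = 1.2.

k ≈ 2.08, β ≈ 1.2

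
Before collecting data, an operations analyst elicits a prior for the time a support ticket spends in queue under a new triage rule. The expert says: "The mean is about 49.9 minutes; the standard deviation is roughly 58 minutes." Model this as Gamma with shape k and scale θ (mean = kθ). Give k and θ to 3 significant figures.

k ≈ 0.74, θ ≈ 67.4

For Gamma(k, scale θ): mean = kθ, variance = kθ², so CV = 1/√k.
CV = SD/mean = 58/49.9 = 1.162, hence k = 1/CV² = 0.74.
Then θ = mean/k = 49.9/0.74 = 67.4.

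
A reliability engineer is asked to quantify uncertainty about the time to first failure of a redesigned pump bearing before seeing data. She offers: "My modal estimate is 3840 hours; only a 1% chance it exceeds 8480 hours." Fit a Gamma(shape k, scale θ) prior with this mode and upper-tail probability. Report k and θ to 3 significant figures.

Gamma(k,θ) with k>1 has mode (k−1)θ, so θ = 3840/(k−1).
Need P(X < 8480) = 0.99 with θ tied to k this way. Start at k = 2, θ = 3840: P(X<8480) ≈ 0.647.
Too low — raise k to concentrate. Iterating converges to k ≈ 8.68.
Then θ = 3840/(8.68−1) ≈ 500.

k ≈ 8.68, θ ≈ 500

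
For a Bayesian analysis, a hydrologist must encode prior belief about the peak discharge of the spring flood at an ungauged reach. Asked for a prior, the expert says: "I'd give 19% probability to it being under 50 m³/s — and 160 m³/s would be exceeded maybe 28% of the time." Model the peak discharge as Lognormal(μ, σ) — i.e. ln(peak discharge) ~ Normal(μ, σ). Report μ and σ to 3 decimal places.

μ ≈ 4.611, σ ≈ 0.796

If T ~ Lognormal(μ,σ) then ln T ~ Normal(μ,σ), so the p-quantile of ln T is μ + z_p·σ.
ln(50) = 3.912 and ln(160) = 5.075; z_{0.19} = -0.8779, z_{0.72} = 0.5828.
σ = (5.075 − 3.912)/(0.5828 − (-0.8779)) = 0.796.
μ = 3.912 − (-0.8779)·0.796 = 4.611.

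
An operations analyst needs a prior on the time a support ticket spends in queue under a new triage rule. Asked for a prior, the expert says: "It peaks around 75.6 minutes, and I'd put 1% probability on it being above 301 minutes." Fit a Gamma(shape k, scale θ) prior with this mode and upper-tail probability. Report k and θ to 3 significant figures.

k ≈ 3.19, θ ≈ 34.5

Gamma(k,θ) with k>1 has mode (k−1)θ, so θ = 75.6/(k−1).
Need P(X < 301) = 0.99 with θ tied to k this way. Start at k = 2, θ = 75.6: P(X<301) ≈ 0.907.
Too low — raise k to concentrate. Iterating converges to k ≈ 3.19.
Then θ = 75.6/(3.19−1) ≈ 34.5.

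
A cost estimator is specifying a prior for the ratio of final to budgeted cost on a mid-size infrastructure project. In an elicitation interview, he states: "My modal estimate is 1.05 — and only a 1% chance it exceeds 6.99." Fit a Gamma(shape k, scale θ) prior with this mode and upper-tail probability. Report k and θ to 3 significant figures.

k ≈ 2, θ ≈ 1.05

Gamma(k,θ) with k>1 has mode (k−1)θ, so θ = 1.05/(k−1).
Need P(X < 6.99) = 0.99 with θ tied to k this way. Start at k = 2, θ = 1.05: P(X<6.99) ≈ 0.990.
Too high — lower k to spread out. Iterating converges to k ≈ 2.
Then θ = 1.05/(2−1) ≈ 1.05.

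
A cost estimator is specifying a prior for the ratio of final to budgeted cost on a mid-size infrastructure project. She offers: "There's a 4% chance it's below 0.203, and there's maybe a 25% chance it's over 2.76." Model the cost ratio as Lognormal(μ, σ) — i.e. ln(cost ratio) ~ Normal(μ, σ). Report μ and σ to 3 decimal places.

If T ~ Lognormal(μ,σ) then ln T ~ Normal(μ,σ), so the p-quantile of ln T is μ + z_p·σ.
ln(0.203) = -1.595 and ln(2.76) = 1.015; z_{0.04} = -1.751, z_{0.75} = 0.6745.
σ = (1.015 − -1.595)/(0.6745 − (-1.751)) = 1.076.
μ = -1.595 − (-1.751)·1.076 = 0.289.

μ ≈ 0.289, σ ≈ 1.076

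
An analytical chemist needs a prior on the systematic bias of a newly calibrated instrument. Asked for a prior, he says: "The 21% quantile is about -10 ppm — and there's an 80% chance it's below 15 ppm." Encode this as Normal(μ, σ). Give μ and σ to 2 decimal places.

μ = 2.23, σ = 15.17

For Normal(μ,σ), the p-quantile is μ + z_p·σ. Here z_{0.21} = -0.8064, z_{0.8} = 0.8416.
So -10 = μ − 0.8064σ and 15 = μ + 0.8416σ.
Subtracting: σ = (15 − -10)/(0.8416 − (-0.8064)) = 15.17.
Then μ = -10 − (-0.8064)·15.17 = 2.23.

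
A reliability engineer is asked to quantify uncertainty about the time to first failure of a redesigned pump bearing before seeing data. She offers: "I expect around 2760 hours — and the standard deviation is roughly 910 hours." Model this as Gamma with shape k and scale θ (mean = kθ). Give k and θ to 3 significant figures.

For Gamma(k, scale θ): mean = kθ, variance = kθ², so CV = 1/√k.
CV = SD/mean = 910/2760 = 0.3297, hence k = 1/CV² = 9.2.
Then θ = mean/k = 2760/9.2 = 300.

k ≈ 9.2, θ ≈ 300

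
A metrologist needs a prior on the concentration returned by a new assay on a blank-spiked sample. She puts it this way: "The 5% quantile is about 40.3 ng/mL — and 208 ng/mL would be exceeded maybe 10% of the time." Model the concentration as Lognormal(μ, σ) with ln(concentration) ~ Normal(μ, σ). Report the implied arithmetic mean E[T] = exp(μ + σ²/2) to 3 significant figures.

If T ~ Lognormal(μ,σ) then ln T ~ Normal(μ,σ), so the p-quantile of ln T is μ + z_p·σ.
ln(40.3) = 3.696 and ln(208) = 5.338; z_{0.05} = -1.645, z_{0.9} = 1.282.
σ = (5.338 − 3.696)/(1.282 − (-1.645)) = 0.561.
μ = 3.696 − (-1.645)·0.561 = 4.619.
E[T] = exp(μ + σ²/2) = exp(4.619 + 0.1573) = 119 ng/mL.

E[T] ≈ 119 ng/mL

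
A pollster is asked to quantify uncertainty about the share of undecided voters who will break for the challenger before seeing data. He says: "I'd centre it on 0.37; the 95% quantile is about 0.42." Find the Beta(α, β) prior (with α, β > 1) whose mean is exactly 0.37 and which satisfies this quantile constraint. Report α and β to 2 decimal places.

α ≈ 95.18, β ≈ 162.07

With mean 0.37 fixed, write α = 0.37s, β = 0.63s where s = α+β.
Need P(θ < 0.42) = 0.95 under Beta(0.37s, 0.63s). Normal approximation: (q−m)/√(m(1−m)/s) ≈ z_{0.95} = 1.64, so s ≈ 0.37·0.63·(1.64)²/(0.42−0.37)² = 252.3.
At s = 252.3: P(θ<0.42) ≈ 0.948. Adjusting to match 0.95 gives s ≈ 257.25.
So α = 0.37·257.25 ≈ 95.18, β = 0.63·257.25 ≈ 162.07.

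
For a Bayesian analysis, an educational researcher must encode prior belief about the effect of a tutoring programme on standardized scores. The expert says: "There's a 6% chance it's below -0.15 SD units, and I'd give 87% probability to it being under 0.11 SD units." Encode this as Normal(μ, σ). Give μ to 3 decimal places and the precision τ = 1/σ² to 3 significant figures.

For Normal(μ,σ), the p-quantile is μ + z_p·σ. Here z_{0.06} = -1.555, z_{0.87} = 1.126.
So -0.15 = μ − 1.555σ and 0.11 = μ + 1.126σ.
Subtracting: σ = (0.11 − -0.15)/(1.126 − (-1.555)) = 0.097.
Then μ = -0.15 − (-1.555)·0.097 = 0.001.
Precision τ = 1/σ² = 1/0.09697² = 106.

μ = 0.001, τ = 106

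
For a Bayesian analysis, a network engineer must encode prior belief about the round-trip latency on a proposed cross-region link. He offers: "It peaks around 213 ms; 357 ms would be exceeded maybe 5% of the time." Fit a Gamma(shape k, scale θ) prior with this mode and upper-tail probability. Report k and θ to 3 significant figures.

k ≈ 11.5, θ ≈ 20.3

Gamma(k,θ) with k>1 has mode (k−1)θ, so θ = 213/(k−1).
Need P(X < 357) = 0.95 with θ tied to k this way. Start at k = 2, θ = 213: P(X<357) ≈ 0.499.
Too low — raise k to concentrate. Iterating converges to k ≈ 11.5.
Then θ = 213/(11.5−1) ≈ 20.3.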